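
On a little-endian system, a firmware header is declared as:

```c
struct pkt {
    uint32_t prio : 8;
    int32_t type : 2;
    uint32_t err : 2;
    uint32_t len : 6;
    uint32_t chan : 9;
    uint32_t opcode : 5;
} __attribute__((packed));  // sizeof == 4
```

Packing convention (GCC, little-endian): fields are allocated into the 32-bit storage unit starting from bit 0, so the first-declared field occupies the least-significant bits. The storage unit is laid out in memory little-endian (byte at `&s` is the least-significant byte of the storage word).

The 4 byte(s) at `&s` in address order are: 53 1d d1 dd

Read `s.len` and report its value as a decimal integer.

[0]=0x53 [1]=0x1d [2]=0xd1 [3]=0xdd (little-endian) → word 0xddd11d53
prio [0+:8] = (word>>0) & 0xff = 83
type [8+:2] = (word>>8) & 0x3 = 1
err [10+:2] = (word>>10) & 0x3 = 3
len [12+:6] = (word>>12) & 0x3f = 17  ←
chan [18+:9] = (word>>18) & 0x1ff = 372
opcode [27+:5] = (word>>27) & 0x1f = 27

17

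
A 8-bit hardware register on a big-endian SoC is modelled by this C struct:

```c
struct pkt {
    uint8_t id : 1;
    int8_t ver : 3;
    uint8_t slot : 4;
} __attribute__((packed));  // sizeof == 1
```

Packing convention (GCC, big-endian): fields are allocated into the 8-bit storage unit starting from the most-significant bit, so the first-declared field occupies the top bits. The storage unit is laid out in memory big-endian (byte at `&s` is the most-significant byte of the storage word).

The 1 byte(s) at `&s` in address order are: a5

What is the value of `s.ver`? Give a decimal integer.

[0]=0xa5 (big-endian) → word 0xa5
id [7+:1] = (word>>7) & 0x1 = 1
ver [4+:3] = (word>>4) & 0x7 = 2  ←
slot [0+:4] = (word>>0) & 0xf = 5
ver signed 3b, MSB=0: value = 2

2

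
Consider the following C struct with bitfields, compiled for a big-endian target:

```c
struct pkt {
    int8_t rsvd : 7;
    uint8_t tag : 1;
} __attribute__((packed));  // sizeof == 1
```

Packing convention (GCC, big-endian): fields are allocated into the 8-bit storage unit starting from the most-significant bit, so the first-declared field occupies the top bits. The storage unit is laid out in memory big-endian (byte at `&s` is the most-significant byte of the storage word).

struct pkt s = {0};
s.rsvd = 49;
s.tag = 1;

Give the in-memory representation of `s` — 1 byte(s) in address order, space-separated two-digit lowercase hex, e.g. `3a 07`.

63

[1+:7] rsvd=49 & 0x7f = 0x31; word=0x62
[0+:1] tag=1 & 0x1 = 0x1; word=0x63
word = 0x63 → big-endian bytes:
  [0]=0x63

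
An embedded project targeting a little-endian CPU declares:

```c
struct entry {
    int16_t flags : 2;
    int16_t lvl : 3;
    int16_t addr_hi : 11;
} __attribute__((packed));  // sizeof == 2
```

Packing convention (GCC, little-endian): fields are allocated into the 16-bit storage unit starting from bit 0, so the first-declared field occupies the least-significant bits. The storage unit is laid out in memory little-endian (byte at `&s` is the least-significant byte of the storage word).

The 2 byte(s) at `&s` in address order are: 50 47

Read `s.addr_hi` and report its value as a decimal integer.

[0]=0x50 [1]=0x47 (little-endian) → word 0x4750
flags:2 @ bit 0 → (0x4750>>0)&0x3 = 0x0
lvl:3 @ bit 2 → (0x4750>>2)&0x7 = 0x4
addr_hi:11 @ bit 5 → (0x4750>>5)&0x7ff = 0x23a  ←
addr_hi signed 11b, MSB=0: value = 570

570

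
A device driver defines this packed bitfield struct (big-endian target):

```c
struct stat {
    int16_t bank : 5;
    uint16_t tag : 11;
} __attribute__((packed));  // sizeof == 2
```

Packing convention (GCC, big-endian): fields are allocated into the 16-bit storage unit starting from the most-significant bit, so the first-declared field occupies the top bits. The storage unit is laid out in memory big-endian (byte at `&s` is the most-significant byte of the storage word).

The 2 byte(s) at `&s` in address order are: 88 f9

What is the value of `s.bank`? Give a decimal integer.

[0]=0x88 [1]=0xf9 (big-endian) → word 0x88f9
bank [11+:5] = (word>>11) & 0x1f = 17  ←
tag [0+:11] = (word>>0) & 0x7ff = 249
bank signed 5b, MSB=1: 17 - 32 = -15

-15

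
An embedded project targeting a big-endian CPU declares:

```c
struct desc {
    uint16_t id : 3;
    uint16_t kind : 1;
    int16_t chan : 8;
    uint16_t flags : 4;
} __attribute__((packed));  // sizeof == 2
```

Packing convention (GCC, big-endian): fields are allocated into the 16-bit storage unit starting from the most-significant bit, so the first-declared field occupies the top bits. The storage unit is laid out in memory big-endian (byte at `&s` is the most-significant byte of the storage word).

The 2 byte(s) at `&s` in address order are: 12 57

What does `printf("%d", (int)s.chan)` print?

[0]=0x12 [1]=0x57 (big-endian) → word 0x1257
id [13+:3] = (word>>13) & 0x7 = 0
kind [12+:1] = (word>>12) & 0x1 = 1
chan [4+:8] = (word>>4) & 0xff = 37  ←
flags [0+:4] = (word>>0) & 0xf = 7
chan signed 8b, MSB=0: value = 37

37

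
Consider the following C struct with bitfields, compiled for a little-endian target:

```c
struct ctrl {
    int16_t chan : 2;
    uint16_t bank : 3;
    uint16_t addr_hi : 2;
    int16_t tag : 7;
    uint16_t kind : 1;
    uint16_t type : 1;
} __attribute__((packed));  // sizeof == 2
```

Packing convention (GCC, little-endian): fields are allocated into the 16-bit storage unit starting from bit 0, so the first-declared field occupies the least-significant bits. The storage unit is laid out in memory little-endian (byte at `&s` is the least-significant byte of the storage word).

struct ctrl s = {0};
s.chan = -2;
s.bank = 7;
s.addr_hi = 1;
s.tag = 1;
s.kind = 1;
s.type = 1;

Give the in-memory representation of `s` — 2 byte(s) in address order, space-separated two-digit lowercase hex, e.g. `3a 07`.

be c0

chan:2 = -2 → 0x2 << 0 → word 0x0002
bank:3 = 7 → 0x7 << 2 → word 0x001e
addr_hi:2 = 1 → 0x1 << 5 → word 0x003e
tag:7 = 1 → 0x1 << 7 → word 0x00be
kind:1 = 1 → 0x1 << 14 → word 0x40be
type:1 = 1 → 0x1 << 15 → word 0xc0be
word = 0xc0be → little-endian bytes:
  [0]=0xbe  [1]=0xc0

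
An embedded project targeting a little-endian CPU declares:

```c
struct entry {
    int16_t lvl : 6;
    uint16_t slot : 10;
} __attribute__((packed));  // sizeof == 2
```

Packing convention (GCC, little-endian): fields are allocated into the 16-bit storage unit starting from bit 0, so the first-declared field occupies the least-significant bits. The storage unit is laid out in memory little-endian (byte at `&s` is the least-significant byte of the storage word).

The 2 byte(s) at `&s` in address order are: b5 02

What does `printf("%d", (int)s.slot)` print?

10

[0]=0xb5 [1]=0x02 (little-endian) → word 0x02b5
lvl:6 @ bit 0 → (0x02b5>>0)&0x3f = 0x35
slot:10 @ bit 6 → (0x02b5>>6)&0x3ff = 0xa  ←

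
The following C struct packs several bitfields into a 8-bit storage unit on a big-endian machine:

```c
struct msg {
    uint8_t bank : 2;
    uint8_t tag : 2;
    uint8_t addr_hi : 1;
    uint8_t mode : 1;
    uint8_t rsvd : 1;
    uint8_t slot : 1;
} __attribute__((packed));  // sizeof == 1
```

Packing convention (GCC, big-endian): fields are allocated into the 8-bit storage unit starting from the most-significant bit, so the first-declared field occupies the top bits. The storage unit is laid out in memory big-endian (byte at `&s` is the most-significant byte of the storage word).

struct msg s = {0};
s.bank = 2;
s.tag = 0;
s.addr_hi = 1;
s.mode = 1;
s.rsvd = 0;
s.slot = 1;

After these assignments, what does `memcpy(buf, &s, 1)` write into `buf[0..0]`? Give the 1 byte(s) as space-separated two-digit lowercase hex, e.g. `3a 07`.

[6+:2] bank=2 & 0x3 = 0x2; word=0x80
[4+:2] tag=0 & 0x3 = 0x0; word=0x80
[3+:1] addr_hi=1 & 0x1 = 0x1; word=0x88
[2+:1] mode=1 & 0x1 = 0x1; word=0x8c
[1+:1] rsvd=0 & 0x1 = 0x0; word=0x8c
[0+:1] slot=1 & 0x1 = 0x1; word=0x8d
word = 0x8d → big-endian bytes:
  [0]=0x8d

8d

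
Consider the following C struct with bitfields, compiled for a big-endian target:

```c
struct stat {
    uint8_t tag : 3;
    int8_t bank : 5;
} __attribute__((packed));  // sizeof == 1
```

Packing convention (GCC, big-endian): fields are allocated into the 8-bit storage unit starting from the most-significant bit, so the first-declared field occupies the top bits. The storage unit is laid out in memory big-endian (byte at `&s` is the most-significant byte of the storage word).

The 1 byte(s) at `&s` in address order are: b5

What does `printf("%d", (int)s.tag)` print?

[0]=0xb5 (big-endian) → word 0xb5
tag [5+:3] = (word>>5) & 0x7 = 5  ←
bank [0+:5] = (word>>0) & 0x1f = 21

5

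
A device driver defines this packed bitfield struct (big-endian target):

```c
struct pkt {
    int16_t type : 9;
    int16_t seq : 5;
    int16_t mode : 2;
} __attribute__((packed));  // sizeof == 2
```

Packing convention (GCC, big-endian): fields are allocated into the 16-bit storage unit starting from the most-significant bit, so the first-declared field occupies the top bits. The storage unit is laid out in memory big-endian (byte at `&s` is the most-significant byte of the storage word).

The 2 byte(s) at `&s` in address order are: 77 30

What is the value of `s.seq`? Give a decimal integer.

12

[0]=0x77 [1]=0x30 (big-endian) → word 0x7730
type [7+:9] = (word>>7) & 0x1ff = 238
seq [2+:5] = (word>>2) & 0x1f = 12  ←
mode [0+:2] = (word>>0) & 0x3 = 0
seq signed 5b, MSB=0: value = 12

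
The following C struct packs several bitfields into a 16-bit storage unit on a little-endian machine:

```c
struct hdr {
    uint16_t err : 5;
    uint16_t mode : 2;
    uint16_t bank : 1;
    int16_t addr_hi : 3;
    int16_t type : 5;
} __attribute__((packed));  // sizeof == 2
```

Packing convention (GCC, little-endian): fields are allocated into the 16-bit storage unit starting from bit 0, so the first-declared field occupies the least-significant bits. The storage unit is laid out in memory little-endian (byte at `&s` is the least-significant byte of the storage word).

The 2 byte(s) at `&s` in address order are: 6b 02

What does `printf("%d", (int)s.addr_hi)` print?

[0]=0x6b [1]=0x02 (little-endian) → word 0x026b
err [0+:5] = (word>>0) & 0x1f = 11
mode [5+:2] = (word>>5) & 0x3 = 3
bank [7+:1] = (word>>7) & 0x1 = 0
addr_hi [8+:3] = (word>>8) & 0x7 = 2  ←
type [11+:5] = (word>>11) & 0x1f = 0
addr_hi signed 3b, MSB=0: value = 2

2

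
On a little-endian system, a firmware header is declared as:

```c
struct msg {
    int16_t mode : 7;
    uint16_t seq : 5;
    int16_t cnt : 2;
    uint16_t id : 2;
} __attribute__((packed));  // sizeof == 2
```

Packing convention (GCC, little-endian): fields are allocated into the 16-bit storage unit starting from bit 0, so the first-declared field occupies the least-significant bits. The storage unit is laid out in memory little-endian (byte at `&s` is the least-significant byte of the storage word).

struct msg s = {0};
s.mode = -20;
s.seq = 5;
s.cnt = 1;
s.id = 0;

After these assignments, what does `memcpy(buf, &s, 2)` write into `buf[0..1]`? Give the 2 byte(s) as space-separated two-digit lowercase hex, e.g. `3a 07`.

[0+:7] mode=-20 & 0x7f = 0x6c; word=0x006c
[7+:5] seq=5 & 0x1f = 0x5; word=0x02ec
[12+:2] cnt=1 & 0x3 = 0x1; word=0x12ec
[14+:2] id=0 & 0x3 = 0x0; word=0x12ec
word = 0x12ec → little-endian bytes:
  [0]=0xec  [1]=0x12

ec 12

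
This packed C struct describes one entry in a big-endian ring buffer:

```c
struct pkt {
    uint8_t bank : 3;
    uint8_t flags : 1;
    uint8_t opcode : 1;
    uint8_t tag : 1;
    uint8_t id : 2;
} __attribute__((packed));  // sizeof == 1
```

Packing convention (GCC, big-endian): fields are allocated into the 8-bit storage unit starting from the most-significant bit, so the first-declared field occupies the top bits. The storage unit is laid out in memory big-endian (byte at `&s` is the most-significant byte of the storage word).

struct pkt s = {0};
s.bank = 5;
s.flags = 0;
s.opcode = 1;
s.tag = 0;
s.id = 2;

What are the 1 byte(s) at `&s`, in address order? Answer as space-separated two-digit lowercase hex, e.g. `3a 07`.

aa

bank:3 = 5 → 0x5 << 5 → word 0xa0
flags:1 = 0 → 0x0 << 4 → word 0xa0
opcode:1 = 1 → 0x1 << 3 → word 0xa8
tag:1 = 0 → 0x0 << 2 → word 0xa8
id:2 = 2 → 0x2 << 0 → word 0xaa
word = 0xaa → big-endian bytes:
  [0]=0xaa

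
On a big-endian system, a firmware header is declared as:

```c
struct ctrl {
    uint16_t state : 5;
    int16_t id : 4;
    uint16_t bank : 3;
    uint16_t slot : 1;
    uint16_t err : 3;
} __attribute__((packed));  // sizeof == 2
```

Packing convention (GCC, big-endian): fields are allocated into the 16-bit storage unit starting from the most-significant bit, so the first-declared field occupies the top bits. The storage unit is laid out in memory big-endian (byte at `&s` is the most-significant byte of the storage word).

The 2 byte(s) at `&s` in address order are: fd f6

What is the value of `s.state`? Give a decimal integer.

[0]=0xfd [1]=0xf6 (big-endian) → word 0xfdf6
state [11+:5] = (word>>11) & 0x1f = 31  ←
id [7+:4] = (word>>7) & 0xf = 11
bank [4+:3] = (word>>4) & 0x7 = 7
slot [3+:1] = (word>>3) & 0x1 = 0
err [0+:3] = (word>>0) & 0x7 = 6

31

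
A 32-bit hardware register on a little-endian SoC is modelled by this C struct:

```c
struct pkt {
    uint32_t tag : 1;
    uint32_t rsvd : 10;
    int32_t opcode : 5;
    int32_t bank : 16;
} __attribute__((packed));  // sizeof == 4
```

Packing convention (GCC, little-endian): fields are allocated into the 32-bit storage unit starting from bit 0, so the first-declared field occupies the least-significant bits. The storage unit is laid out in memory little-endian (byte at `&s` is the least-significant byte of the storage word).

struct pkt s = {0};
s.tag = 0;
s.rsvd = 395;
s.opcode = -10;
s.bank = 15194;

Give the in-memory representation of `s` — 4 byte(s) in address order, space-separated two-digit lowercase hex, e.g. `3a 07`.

16 b3 5a 3b

[0+:1] tag=0 & 0x1 = 0x0; word=0x00000000
[1+:10] rsvd=395 & 0x3ff = 0x18b; word=0x00000316
[11+:5] opcode=-10 & 0x1f = 0x16; word=0x0000b316
[16+:16] bank=15194 & 0xffff = 0x3b5a; word=0x3b5ab316
word = 0x3b5ab316 → little-endian bytes:
  [0]=0x16  [1]=0xb3  [2]=0x5a  [3]=0x3b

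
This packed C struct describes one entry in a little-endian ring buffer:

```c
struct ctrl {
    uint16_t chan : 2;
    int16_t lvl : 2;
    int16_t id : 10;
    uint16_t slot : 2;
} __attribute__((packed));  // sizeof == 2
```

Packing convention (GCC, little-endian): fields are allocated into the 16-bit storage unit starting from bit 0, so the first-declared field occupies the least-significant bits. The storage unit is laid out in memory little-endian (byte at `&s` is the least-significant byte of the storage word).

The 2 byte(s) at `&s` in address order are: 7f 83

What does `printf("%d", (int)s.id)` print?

[0]=0x7f [1]=0x83 (little-endian) → word 0x837f
chan [0+:2] = (word>>0) & 0x3 = 3
lvl [2+:2] = (word>>2) & 0x3 = 3
id [4+:10] = (word>>4) & 0x3ff = 55  ←
slot [14+:2] = (word>>14) & 0x3 = 2
id signed 10b, MSB=0: value = 55

55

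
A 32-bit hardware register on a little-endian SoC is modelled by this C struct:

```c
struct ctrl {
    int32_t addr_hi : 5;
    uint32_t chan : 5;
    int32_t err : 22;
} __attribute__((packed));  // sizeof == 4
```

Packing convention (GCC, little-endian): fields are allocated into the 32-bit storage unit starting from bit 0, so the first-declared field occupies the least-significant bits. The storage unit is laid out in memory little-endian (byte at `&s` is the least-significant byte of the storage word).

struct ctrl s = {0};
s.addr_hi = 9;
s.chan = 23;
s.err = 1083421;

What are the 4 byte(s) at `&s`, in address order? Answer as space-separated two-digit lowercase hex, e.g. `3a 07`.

e9 76 20 42

addr_hi:5 = 9 → 0x9 << 0 → word 0x00000009
chan:5 = 23 → 0x17 << 5 → word 0x000002e9
err:22 = 1083421 → 0x10881d << 10 → word 0x422076e9
word = 0x422076e9 → little-endian bytes:
  [0]=0xe9  [1]=0x76  [2]=0x20  [3]=0x42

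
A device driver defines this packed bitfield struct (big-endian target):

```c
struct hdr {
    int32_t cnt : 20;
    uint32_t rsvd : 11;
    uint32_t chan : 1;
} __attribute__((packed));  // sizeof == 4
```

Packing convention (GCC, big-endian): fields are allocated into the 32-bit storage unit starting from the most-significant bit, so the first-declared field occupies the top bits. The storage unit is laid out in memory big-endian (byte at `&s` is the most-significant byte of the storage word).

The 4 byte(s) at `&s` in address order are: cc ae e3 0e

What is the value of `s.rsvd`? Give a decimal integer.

391

[0]=0xcc [1]=0xae [2]=0xe3 [3]=0x0e (big-endian) → word 0xccaee30e
cnt:20 @ bit 12 → (0xccaee30e>>12)&0xfffff = 0xccaee
rsvd:11 @ bit 1 → (0xccaee30e>>1)&0x7ff = 0x187  ←
chan:1 @ bit 0 → (0xccaee30e>>0)&0x1 = 0x0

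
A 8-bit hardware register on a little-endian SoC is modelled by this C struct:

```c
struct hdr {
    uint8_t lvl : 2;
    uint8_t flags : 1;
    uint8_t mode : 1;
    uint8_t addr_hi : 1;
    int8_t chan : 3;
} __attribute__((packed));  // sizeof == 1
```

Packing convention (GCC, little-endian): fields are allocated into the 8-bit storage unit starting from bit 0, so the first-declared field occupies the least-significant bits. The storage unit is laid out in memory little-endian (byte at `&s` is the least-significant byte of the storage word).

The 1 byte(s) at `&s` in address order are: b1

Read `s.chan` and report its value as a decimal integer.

[0]=0xb1 (little-endian) → word 0xb1
lvl [0+:2] = (word>>0) & 0x3 = 1
flags [2+:1] = (word>>2) & 0x1 = 0
mode [3+:1] = (word>>3) & 0x1 = 0
addr_hi [4+:1] = (word>>4) & 0x1 = 1
chan [5+:3] = (word>>5) & 0x7 = 5  ←
chan signed 3b, MSB=1: 5 - 8 = -3

-3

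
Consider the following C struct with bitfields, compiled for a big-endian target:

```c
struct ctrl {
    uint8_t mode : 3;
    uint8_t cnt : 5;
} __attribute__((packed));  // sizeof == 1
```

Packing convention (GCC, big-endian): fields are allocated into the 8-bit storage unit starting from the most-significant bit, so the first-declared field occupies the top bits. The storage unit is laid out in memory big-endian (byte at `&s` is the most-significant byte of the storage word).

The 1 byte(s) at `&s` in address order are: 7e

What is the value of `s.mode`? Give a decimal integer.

[0]=0x7e (big-endian) → word 0x7e
mode [5+:3] = (word>>5) & 0x7 = 3  ←
cnt [0+:5] = (word>>0) & 0x1f = 30

3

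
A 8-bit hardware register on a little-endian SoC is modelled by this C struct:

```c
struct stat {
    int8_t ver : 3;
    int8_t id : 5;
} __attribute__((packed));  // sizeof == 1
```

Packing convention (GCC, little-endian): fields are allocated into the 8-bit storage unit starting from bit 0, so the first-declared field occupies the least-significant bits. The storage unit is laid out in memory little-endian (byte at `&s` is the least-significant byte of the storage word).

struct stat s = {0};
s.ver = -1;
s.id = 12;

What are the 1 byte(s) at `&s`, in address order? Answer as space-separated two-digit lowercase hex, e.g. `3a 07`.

67

ver (3b) val=-1 bits=0x7 at bit 0: 0x07
id (5b) val=12 bits=0xc at bit 3: 0x67
word = 0x67 → little-endian bytes:
  [0]=0x67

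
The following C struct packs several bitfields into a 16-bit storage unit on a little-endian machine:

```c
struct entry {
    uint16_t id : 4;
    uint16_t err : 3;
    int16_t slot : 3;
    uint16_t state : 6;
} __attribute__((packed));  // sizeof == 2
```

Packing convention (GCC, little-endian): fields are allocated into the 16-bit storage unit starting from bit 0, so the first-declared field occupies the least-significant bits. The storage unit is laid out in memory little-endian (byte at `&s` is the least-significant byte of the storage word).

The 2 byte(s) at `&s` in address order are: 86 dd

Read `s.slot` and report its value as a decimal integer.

3

[0]=0x86 [1]=0xdd (little-endian) → word 0xdd86
id:4 @ bit 0 → (0xdd86>>0)&0xf = 0x6
err:3 @ bit 4 → (0xdd86>>4)&0x7 = 0x0
slot:3 @ bit 7 → (0xdd86>>7)&0x7 = 0x3  ←
state:6 @ bit 10 → (0xdd86>>10)&0x3f = 0x37
slot signed 3b, MSB=0: value = 3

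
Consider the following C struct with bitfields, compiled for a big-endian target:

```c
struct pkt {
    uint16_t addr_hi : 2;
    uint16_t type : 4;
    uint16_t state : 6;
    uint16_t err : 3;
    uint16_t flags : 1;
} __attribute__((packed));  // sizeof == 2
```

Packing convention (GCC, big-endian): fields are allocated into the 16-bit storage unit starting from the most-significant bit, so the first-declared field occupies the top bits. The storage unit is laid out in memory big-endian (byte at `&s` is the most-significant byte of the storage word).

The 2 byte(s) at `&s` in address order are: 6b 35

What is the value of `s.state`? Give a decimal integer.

[0]=0x6b [1]=0x35 (big-endian) → word 0x6b35
addr_hi:2 @ bit 14 → (0x6b35>>14)&0x3 = 0x1
type:4 @ bit 10 → (0x6b35>>10)&0xf = 0xa
state:6 @ bit 4 → (0x6b35>>4)&0x3f = 0x33  ←
err:3 @ bit 1 → (0x6b35>>1)&0x7 = 0x2
flags:1 @ bit 0 → (0x6b35>>0)&0x1 = 0x1

51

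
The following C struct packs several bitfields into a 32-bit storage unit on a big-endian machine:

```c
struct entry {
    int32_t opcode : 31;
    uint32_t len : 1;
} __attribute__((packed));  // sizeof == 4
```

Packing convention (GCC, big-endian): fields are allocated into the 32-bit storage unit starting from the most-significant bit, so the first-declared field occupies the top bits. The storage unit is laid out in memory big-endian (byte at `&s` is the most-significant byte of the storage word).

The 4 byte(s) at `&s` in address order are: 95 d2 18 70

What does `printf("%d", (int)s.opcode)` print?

[0]=0x95 [1]=0xd2 [2]=0x18 [3]=0x70 (big-endian) → word 0x95d21870
opcode:31 @ bit 1 → (0x95d21870>>1)&0x7fffffff = 0x4ae90c38  ←
len:1 @ bit 0 → (0x95d21870>>0)&0x1 = 0x0
opcode signed 31b, MSB=1: 1256787000 - 2147483648 = -890696648

-890696648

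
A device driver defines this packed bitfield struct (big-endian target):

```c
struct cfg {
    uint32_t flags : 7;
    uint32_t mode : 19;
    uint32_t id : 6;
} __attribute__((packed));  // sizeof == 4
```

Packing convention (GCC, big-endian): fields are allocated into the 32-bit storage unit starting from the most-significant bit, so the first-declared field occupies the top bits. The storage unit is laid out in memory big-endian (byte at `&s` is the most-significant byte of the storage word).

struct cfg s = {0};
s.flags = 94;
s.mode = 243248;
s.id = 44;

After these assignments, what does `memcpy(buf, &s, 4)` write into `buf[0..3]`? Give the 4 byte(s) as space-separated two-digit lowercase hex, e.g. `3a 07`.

flags (7b) val=94 bits=0x5e at bit 25: 0xbc000000
mode (19b) val=243248 bits=0x3b630 at bit 6: 0xbced8c00
id (6b) val=44 bits=0x2c at bit 0: 0xbced8c2c
word = 0xbced8c2c → big-endian bytes:
  [0]=0xbc  [1]=0xed  [2]=0x8c  [3]=0x2c

bc ed 8c 2c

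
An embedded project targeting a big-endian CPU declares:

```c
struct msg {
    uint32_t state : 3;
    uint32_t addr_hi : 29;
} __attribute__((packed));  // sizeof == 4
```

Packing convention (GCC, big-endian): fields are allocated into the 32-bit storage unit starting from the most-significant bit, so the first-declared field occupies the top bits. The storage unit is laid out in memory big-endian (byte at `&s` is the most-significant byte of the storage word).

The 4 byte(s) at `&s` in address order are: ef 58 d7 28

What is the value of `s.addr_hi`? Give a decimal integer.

257480488

[0]=0xef [1]=0x58 [2]=0xd7 [3]=0x28 (big-endian) → word 0xef58d728
state:3 @ bit 29 → (0xef58d728>>29)&0x7 = 0x7
addr_hi:29 @ bit 0 → (0xef58d728>>0)&0x1fffffff = 0xf58d728  ←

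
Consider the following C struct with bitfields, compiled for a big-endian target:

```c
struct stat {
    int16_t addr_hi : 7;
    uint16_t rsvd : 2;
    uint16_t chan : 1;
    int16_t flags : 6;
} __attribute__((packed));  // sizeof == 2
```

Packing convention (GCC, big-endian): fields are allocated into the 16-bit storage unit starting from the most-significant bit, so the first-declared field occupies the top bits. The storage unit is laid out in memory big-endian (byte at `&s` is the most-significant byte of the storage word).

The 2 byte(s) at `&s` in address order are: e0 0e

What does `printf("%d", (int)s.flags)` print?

[0]=0xe0 [1]=0x0e (big-endian) → word 0xe00e
addr_hi:7 @ bit 9 → (0xe00e>>9)&0x7f = 0x70
rsvd:2 @ bit 7 → (0xe00e>>7)&0x3 = 0x0
chan:1 @ bit 6 → (0xe00e>>6)&0x1 = 0x0
flags:6 @ bit 0 → (0xe00e>>0)&0x3f = 0xe  ←
flags signed 6b, MSB=0: value = 14

14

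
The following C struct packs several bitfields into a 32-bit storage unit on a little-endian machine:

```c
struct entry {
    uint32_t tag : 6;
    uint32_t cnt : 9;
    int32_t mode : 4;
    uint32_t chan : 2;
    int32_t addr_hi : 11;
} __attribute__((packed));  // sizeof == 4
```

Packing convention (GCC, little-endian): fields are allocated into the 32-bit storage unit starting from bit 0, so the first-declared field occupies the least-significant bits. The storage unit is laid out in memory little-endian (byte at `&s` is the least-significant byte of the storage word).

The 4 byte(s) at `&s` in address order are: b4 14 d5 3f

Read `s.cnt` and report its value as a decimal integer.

82

[0]=0xb4 [1]=0x14 [2]=0xd5 [3]=0x3f (little-endian) → word 0x3fd514b4
tag [0+:6] = (word>>0) & 0x3f = 52
cnt [6+:9] = (word>>6) & 0x1ff = 82  ←
mode [15+:4] = (word>>15) & 0xf = 10
chan [19+:2] = (word>>19) & 0x3 = 2
addr_hi [21+:11] = (word>>21) & 0x7ff = 510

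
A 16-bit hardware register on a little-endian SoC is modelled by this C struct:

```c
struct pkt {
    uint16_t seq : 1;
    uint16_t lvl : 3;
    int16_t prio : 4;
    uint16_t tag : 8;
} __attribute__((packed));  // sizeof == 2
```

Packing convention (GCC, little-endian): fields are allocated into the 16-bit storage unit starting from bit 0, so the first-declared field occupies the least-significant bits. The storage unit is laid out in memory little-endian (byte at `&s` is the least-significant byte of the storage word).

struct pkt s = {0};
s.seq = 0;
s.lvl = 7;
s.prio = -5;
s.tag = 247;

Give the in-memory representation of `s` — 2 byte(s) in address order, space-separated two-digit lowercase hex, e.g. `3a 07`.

be f7

[0+:1] seq=0 & 0x1 = 0x0; word=0x0000
[1+:3] lvl=7 & 0x7 = 0x7; word=0x000e
[4+:4] prio=-5 & 0xf = 0xb; word=0x00be
[8+:8] tag=247 & 0xff = 0xf7; word=0xf7be
word = 0xf7be → little-endian bytes:
  [0]=0xbe  [1]=0xf7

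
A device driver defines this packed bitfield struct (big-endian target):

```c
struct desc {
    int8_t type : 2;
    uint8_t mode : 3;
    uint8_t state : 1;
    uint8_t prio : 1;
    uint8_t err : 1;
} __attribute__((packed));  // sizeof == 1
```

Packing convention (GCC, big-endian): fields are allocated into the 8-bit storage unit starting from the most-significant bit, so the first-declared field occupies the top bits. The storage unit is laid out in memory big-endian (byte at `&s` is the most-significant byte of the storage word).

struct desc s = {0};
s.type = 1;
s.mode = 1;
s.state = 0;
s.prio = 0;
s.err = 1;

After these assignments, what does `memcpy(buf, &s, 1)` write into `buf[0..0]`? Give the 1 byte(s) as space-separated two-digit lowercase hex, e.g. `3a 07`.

49

type:2 = 1 → 0x1 << 6 → word 0x40
mode:3 = 1 → 0x1 << 3 → word 0x48
state:1 = 0 → 0x0 << 2 → word 0x48
prio:1 = 0 → 0x0 << 1 → word 0x48
err:1 = 1 → 0x1 << 0 → word 0x49
word = 0x49 → big-endian bytes:
  [0]=0x49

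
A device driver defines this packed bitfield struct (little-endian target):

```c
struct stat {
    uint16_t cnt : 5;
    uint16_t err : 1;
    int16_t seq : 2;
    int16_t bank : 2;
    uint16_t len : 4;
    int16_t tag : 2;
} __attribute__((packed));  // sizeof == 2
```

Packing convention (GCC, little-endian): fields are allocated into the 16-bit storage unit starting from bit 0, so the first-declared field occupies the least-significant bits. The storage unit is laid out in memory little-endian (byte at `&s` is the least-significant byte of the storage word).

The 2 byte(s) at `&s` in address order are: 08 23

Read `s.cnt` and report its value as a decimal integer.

8

[0]=0x08 [1]=0x23 (little-endian) → word 0x2308
cnt:5 @ bit 0 → (0x2308>>0)&0x1f = 0x8  ←
err:1 @ bit 5 → (0x2308>>5)&0x1 = 0x0
seq:2 @ bit 6 → (0x2308>>6)&0x3 = 0x0
bank:2 @ bit 8 → (0x2308>>8)&0x3 = 0x3
len:4 @ bit 10 → (0x2308>>10)&0xf = 0x8
tag:2 @ bit 14 → (0x2308>>14)&0x3 = 0x0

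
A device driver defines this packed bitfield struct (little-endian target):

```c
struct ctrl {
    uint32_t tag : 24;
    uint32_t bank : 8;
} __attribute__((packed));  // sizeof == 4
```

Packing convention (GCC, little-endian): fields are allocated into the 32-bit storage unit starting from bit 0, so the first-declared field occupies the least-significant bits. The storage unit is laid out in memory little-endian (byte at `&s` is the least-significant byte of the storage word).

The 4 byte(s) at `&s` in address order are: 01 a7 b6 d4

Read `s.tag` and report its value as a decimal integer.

[0]=0x01 [1]=0xa7 [2]=0xb6 [3]=0xd4 (little-endian) → word 0xd4b6a701
tag [0+:24] = (word>>0) & 0xffffff = 11970305  ←
bank [24+:8] = (word>>24) & 0xff = 212

11970305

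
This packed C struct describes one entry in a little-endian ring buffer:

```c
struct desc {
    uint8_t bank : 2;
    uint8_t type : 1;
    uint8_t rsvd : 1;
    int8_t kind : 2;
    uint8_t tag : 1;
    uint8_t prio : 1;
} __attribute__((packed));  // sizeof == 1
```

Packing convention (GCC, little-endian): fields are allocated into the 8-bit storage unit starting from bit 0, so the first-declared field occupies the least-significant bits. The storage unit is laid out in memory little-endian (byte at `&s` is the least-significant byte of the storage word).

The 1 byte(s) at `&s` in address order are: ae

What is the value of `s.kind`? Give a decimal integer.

-2

[0]=0xae (little-endian) → word 0xae
bank [0+:2] = (word>>0) & 0x3 = 2
type [2+:1] = (word>>2) & 0x1 = 1
rsvd [3+:1] = (word>>3) & 0x1 = 1
kind [4+:2] = (word>>4) & 0x3 = 2  ←
tag [6+:1] = (word>>6) & 0x1 = 0
prio [7+:1] = (word>>7) & 0x1 = 1
kind signed 2b, MSB=1: 2 - 4 = -2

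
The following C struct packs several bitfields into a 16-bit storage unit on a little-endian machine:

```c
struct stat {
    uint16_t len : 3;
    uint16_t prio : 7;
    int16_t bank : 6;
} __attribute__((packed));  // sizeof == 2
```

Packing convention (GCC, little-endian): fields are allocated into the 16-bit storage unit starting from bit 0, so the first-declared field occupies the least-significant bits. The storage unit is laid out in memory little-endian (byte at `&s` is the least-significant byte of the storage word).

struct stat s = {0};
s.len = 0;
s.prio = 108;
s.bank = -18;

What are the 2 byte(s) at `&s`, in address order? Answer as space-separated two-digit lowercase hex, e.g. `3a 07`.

[0+:3] len=0 & 0x7 = 0x0; word=0x0000
[3+:7] prio=108 & 0x7f = 0x6c; word=0x0360
[10+:6] bank=-18 & 0x3f = 0x2e; word=0xbb60
word = 0xbb60 → little-endian bytes:
  [0]=0x60  [1]=0xbb

60 bb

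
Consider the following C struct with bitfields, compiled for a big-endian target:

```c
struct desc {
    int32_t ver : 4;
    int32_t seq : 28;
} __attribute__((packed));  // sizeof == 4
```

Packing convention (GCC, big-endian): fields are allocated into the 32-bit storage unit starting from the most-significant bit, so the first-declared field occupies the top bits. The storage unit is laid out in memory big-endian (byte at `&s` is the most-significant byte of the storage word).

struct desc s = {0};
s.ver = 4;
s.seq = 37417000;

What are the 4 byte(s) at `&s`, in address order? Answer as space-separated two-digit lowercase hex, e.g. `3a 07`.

ver:4 = 4 → 0x4 << 28 → word 0x40000000
seq:28 = 37417000 → 0x23af028 << 0 → word 0x423af028
word = 0x423af028 → big-endian bytes:
  [0]=0x42  [1]=0x3a  [2]=0xf0  [3]=0x28

42 3a f0 28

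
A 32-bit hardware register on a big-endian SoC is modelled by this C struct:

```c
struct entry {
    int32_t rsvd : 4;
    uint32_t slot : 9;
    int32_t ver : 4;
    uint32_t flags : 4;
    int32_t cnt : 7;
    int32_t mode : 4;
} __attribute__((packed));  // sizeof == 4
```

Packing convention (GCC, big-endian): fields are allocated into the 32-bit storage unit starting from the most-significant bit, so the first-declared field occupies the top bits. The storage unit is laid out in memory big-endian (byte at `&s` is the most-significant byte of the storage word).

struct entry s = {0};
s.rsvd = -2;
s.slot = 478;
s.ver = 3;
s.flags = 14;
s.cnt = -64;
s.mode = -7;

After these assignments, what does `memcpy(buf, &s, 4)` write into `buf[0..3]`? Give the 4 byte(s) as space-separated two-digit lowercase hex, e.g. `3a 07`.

ee f1 f4 09

rsvd:4 = -2 → 0xe << 28 → word 0xe0000000
slot:9 = 478 → 0x1de << 19 → word 0xeef00000
ver:4 = 3 → 0x3 << 15 → word 0xeef18000
flags:4 = 14 → 0xe << 11 → word 0xeef1f000
cnt:7 = -64 → 0x40 << 4 → word 0xeef1f400
mode:4 = -7 → 0x9 << 0 → word 0xeef1f409
word = 0xeef1f409 → big-endian bytes:
  [0]=0xee  [1]=0xf1  [2]=0xf4  [3]=0x09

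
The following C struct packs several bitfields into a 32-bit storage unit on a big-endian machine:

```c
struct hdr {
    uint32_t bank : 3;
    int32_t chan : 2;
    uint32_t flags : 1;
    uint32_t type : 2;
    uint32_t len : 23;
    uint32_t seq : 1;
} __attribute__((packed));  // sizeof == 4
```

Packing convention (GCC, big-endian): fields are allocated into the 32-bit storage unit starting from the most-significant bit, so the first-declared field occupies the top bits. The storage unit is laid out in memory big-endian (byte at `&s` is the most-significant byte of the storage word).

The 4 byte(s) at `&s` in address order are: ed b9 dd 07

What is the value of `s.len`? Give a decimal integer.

6090371

[0]=0xed [1]=0xb9 [2]=0xdd [3]=0x07 (big-endian) → word 0xedb9dd07
bank [29+:3] = (word>>29) & 0x7 = 7
chan [27+:2] = (word>>27) & 0x3 = 1
flags [26+:1] = (word>>26) & 0x1 = 1
type [24+:2] = (word>>24) & 0x3 = 1
len [1+:23] = (word>>1) & 0x7fffff = 6090371  ←
seq [0+:1] = (word>>0) & 0x1 = 1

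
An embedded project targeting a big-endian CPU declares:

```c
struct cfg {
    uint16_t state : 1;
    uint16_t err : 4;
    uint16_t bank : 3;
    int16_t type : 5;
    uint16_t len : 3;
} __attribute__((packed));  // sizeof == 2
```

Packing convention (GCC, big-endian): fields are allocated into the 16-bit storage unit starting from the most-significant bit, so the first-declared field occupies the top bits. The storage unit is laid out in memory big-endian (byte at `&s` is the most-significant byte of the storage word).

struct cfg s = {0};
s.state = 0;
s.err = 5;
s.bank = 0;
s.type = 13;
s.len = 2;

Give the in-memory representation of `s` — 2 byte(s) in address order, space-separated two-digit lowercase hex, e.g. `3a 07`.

28 6a

state:1 = 0 → 0x0 << 15 → word 0x0000
err:4 = 5 → 0x5 << 11 → word 0x2800
bank:3 = 0 → 0x0 << 8 → word 0x2800
type:5 = 13 → 0xd << 3 → word 0x2868
len:3 = 2 → 0x2 << 0 → word 0x286a
word = 0x286a → big-endian bytes:
  [0]=0x28  [1]=0x6a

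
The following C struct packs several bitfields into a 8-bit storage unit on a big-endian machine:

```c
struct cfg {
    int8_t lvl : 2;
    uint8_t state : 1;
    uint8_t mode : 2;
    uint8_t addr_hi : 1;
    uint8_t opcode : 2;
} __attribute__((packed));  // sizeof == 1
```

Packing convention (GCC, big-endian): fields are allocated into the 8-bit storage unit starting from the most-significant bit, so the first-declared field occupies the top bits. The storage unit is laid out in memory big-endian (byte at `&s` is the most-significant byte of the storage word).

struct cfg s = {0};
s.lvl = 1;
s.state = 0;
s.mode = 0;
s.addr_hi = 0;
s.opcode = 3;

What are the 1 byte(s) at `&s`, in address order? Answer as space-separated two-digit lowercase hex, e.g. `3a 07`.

43

[6+:2] lvl=1 & 0x3 = 0x1; word=0x40
[5+:1] state=0 & 0x1 = 0x0; word=0x40
[3+:2] mode=0 & 0x3 = 0x0; word=0x40
[2+:1] addr_hi=0 & 0x1 = 0x0; word=0x40
[0+:2] opcode=3 & 0x3 = 0x3; word=0x43
word = 0x43 → big-endian bytes:
  [0]=0x43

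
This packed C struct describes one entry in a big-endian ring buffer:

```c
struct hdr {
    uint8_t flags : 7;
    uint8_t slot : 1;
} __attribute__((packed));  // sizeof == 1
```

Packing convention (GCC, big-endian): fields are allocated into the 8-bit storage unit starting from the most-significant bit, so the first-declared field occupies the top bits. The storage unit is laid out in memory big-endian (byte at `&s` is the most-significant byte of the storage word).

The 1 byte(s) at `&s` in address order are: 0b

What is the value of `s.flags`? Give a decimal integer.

[0]=0x0b (big-endian) → word 0x0b
flags:7 @ bit 1 → (0x0b>>1)&0x7f = 0x5  ←
slot:1 @ bit 0 → (0x0b>>0)&0x1 = 0x1

5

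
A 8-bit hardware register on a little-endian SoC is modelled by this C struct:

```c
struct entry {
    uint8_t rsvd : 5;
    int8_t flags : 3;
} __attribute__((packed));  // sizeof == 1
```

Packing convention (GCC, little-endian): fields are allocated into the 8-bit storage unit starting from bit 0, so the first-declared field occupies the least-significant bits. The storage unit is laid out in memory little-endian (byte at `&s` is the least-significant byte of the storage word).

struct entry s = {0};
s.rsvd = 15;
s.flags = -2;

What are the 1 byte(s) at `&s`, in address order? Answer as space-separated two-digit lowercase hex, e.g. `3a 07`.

cf

rsvd (5b) val=15 bits=0xf at bit 0: 0x0f
flags (3b) val=-2 bits=0x6 at bit 5: 0xcf
word = 0xcf → little-endian bytes:
  [0]=0xcf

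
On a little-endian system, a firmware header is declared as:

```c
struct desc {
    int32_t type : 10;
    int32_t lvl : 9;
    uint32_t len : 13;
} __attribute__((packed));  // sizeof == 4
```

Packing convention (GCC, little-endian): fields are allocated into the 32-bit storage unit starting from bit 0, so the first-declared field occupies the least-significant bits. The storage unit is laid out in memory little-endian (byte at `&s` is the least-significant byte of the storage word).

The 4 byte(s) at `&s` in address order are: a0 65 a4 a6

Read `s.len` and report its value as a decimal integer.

5332

[0]=0xa0 [1]=0x65 [2]=0xa4 [3]=0xa6 (little-endian) → word 0xa6a465a0
type [0+:10] = (word>>0) & 0x3ff = 416
lvl [10+:9] = (word>>10) & 0x1ff = 281
len [19+:13] = (word>>19) & 0x1fff = 5332  ←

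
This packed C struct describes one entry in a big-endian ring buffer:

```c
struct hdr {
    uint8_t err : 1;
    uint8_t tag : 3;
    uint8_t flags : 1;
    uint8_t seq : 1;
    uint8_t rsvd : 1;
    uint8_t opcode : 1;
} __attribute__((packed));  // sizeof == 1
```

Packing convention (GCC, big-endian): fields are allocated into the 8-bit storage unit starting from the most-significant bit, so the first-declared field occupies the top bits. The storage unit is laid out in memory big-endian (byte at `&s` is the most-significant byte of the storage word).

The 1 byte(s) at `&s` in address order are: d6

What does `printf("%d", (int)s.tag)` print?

5

[0]=0xd6 (big-endian) → word 0xd6
err:1 @ bit 7 → (0xd6>>7)&0x1 = 0x1
tag:3 @ bit 4 → (0xd6>>4)&0x7 = 0x5  ←
flags:1 @ bit 3 → (0xd6>>3)&0x1 = 0x0
seq:1 @ bit 2 → (0xd6>>2)&0x1 = 0x1
rsvd:1 @ bit 1 → (0xd6>>1)&0x1 = 0x1
opcode:1 @ bit 0 → (0xd6>>0)&0x1 = 0x0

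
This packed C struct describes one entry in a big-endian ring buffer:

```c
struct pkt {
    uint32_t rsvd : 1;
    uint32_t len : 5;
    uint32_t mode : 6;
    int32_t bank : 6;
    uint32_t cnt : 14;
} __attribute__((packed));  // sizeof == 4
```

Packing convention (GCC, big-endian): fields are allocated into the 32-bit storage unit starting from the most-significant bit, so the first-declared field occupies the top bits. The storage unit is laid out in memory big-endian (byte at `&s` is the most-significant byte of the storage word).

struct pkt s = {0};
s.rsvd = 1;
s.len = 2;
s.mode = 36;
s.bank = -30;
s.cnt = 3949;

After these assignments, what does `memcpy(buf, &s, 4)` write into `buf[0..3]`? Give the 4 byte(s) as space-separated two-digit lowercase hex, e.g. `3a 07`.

8a 48 8f 6d

[31+:1] rsvd=1 & 0x1 = 0x1; word=0x80000000
[26+:5] len=2 & 0x1f = 0x2; word=0x88000000
[20+:6] mode=36 & 0x3f = 0x24; word=0x8a400000
[14+:6] bank=-30 & 0x3f = 0x22; word=0x8a488000
[0+:14] cnt=3949 & 0x3fff = 0xf6d; word=0x8a488f6d
word = 0x8a488f6d → big-endian bytes:
  [0]=0x8a  [1]=0x48  [2]=0x8f  [3]=0x6d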